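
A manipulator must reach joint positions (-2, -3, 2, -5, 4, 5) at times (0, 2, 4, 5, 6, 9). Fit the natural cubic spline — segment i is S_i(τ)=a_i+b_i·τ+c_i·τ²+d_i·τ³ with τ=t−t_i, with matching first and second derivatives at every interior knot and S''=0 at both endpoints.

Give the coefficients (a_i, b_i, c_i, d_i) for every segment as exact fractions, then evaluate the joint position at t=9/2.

Δ: Δ0=-1/2, Δ1=5/2, Δ2=-7, Δ3=9, Δ4=1/3
row 1: diag=8, rhs=18; c'=1/4, d'=9/4
row 2: denom=6−2·1/4=11/2; d'=(-57−2·9/4)/(11/2)=-123/11
row 3: denom=4−1·2/11=42/11; d'=(96−1·-123/11)/(42/11)=393/14
row 4: denom=8−1·11/42=325/42; d'=(-52−1·393/14)/(325/42)=-3363/325
back: M4=-3363/325
back: M3=393/14−11/42·-3363/325=10004/325
back: M2=-123/11−2/11·10004/325=-5453/325
back: M1=9/4−1/4·-5453/325=4189/650
M: M0=0, M1=4189/650, M2=-5453/325, M3=10004/325, M4=-3363/325, M5=0
seg 0: a=-2, c=M0/2=0, d=(M1−M0)/(6·2)=4189/7800, b=Δ0−h0·(2M0+M1)/6=-2582/975
seg 1: a=-3, c=M1/2=4189/1300, d=(M2−M1)/(6·2)=-3019/1560, b=Δ1−h1·(2M1+M2)/6=7403/1950
seg 2: a=2, c=M2/2=-5453/650, d=(M3−M2)/(6·1)=1189/150, b=Δ2−h2·(2M2+M3)/6=-6374/975
seg 3: a=-5, c=M3/2=5002/325, d=(M4−M3)/(6·1)=-13367/1950, b=Δ3−h3·(2M3+M4)/6=181/390
seg 4: a=4, c=M4/2=-3363/650, d=(M5−M4)/(6·3)=1121/1950, b=Δ4−h4·(2M4+M5)/6=10414/975
t_q=9/2 → seg 2, τ=1/2; S=2+-6374/975·τ+-5453/650·τ²+1189/150·τ³=-12351/5200

  seg 0: a=-2 b=-2582/975 c=0 d=4189/7800
  seg 1: a=-3 b=7403/1950 c=4189/1300 d=-3019/1560
  seg 2: a=2 b=-6374/975 c=-5453/650 d=1189/150
  seg 3: a=-5 b=181/390 c=5002/325 d=-13367/1950
  seg 4: a=4 b=10414/975 c=-3363/650 d=1121/1950
S(9/2) = -12351/5200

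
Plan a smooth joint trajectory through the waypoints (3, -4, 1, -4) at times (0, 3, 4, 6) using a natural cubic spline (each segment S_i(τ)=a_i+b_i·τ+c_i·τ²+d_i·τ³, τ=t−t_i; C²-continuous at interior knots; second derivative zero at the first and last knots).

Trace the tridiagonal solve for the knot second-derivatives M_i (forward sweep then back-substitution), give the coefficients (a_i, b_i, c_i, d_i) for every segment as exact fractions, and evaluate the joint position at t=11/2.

  seg 0: a=3 b=-1585/282 c=0 d=103/282
  seg 1: a=-4 b=598/141 c=309/94 d=-713/282
  seg 2: a=1 b=911/282 c=-202/47 d=101/141
S(11/2) = -529/376

Δ: Δ0=-7/3, Δ1=5, Δ2=-5/2
row 1: diag=8, rhs=44; c'=1/8, d'=11/2
row 2: denom=6−1·1/8=47/8; d'=(-45−1·11/2)/(47/8)=-404/47
back: M2=-404/47
back: M1=11/2−1/8·-404/47=309/47
M: M0=0, M1=309/47, M2=-404/47, M3=0
seg 0: a=3, c=M0/2=0, d=(M1−M0)/(6·3)=103/282, b=Δ0−h0·(2M0+M1)/6=-1585/282
seg 1: a=-4, c=M1/2=309/94, d=(M2−M1)/(6·1)=-713/282, b=Δ1−h1·(2M1+M2)/6=598/141
seg 2: a=1, c=M2/2=-202/47, d=(M3−M2)/(6·2)=101/141, b=Δ2−h2·(2M2+M3)/6=911/282
t_q=11/2 → seg 2, τ=3/2; S=1+911/282·τ+-202/47·τ²+101/141·τ³=-529/376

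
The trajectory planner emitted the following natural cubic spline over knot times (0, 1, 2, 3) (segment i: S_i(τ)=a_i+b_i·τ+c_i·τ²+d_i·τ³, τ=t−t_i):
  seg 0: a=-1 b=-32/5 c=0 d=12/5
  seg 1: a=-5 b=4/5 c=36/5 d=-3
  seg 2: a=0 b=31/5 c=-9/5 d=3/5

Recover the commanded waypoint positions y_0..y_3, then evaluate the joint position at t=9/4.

y_0 = S_0(0) = a_0 = -1
y_1 = S_1(0) = a_1 = -5
y_2 = S_2(0) = a_2 = 0
y_3 = S_2(1) = 5
t_q=9/4 is in segment 2 (τ=1/4); S_2(τ)=463/320

y_0=-1 y_1=-5 y_2=0 y_3=5
S(9/4) = 463/320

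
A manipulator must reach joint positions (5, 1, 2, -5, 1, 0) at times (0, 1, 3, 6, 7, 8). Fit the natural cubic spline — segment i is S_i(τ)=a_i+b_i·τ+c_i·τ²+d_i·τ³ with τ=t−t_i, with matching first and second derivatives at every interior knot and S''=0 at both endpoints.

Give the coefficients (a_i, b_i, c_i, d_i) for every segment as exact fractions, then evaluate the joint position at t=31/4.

Δ: Δ0=-4, Δ1=1/2, Δ2=-7/3, Δ3=6, Δ4=-1
row 1: diag=6, rhs=27; c'=1/3, d'=9/2
row 2: denom=10−2·1/3=28/3; d'=(-17−2·9/2)/(28/3)=-39/14
row 3: denom=8−3·9/28=197/28; d'=(50−3·-39/14)/(197/28)=1634/197
row 4: denom=4−1·28/197=760/197; d'=(-42−1·1634/197)/(760/197)=-2477/190
back: M4=-2477/190
back: M3=1634/197−28/197·-2477/190=964/95
back: M2=-39/14−9/28·964/95=-1149/190
back: M1=9/2−1/3·-1149/190=619/95
M: M0=0, M1=619/95, M2=-1149/190, M3=964/95, M4=-2477/190, M5=0
seg 0: a=5, c=M0/2=0, d=(M1−M0)/(6·1)=619/570, b=Δ0−h0·(2M0+M1)/6=-2899/570
seg 1: a=1, c=M1/2=619/190, d=(M2−M1)/(6·2)=-2387/2280, b=Δ1−h1·(2M1+M2)/6=-521/285
seg 2: a=2, c=M2/2=-1149/380, d=(M3−M2)/(6·3)=3077/3420, b=Δ2−h2·(2M2+M3)/6=-155/114
seg 3: a=-5, c=M3/2=482/95, d=(M4−M3)/(6·1)=-881/228, b=Δ3−h3·(2M3+M4)/6=5461/1140
seg 4: a=1, c=M4/2=-2477/380, d=(M5−M4)/(6·1)=2477/1140, b=Δ4−h4·(2M4+M5)/6=1907/570
t_q=31/4 → seg 4, τ=3/4; S=1+1907/570·τ+-2477/380·τ²+2477/1140·τ³=3693/4864

  seg 0: a=5 b=-2899/570 c=0 d=619/570
  seg 1: a=1 b=-521/285 c=619/190 d=-2387/2280
  seg 2: a=2 b=-155/114 c=-1149/380 d=3077/3420
  seg 3: a=-5 b=5461/1140 c=482/95 d=-881/228
  seg 4: a=1 b=1907/570 c=-2477/380 d=2477/1140
S(31/4) = 3693/4864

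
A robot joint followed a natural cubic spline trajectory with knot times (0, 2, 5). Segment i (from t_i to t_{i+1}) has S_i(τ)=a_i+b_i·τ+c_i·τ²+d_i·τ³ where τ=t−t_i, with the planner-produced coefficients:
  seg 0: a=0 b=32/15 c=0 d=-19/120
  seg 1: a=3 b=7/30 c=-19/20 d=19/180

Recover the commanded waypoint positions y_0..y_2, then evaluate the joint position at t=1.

y_0=0 y_1=3 y_2=-2
S(1) = 79/40

y_0 = S_0(0) = a_0 = 0
y_1 = S_1(0) = a_1 = 3
y_2 = S_1(3) = -2
t_q=1 is in segment 0 (τ=1); S_0(τ)=79/40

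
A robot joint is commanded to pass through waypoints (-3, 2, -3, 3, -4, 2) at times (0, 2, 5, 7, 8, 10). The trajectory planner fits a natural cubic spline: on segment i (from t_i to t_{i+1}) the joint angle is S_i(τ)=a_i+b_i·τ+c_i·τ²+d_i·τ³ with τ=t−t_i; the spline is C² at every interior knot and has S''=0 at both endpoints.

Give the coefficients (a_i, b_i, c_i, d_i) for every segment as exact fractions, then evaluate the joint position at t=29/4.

Δ: Δ0=5/2, Δ1=-5/3, Δ2=3, Δ3=-7, Δ4=3
row 1: diag=10, rhs=-25; c'=3/10, d'=-5/2
row 2: denom=10−3·3/10=91/10; d'=(28−3·-5/2)/(91/10)=355/91
row 3: denom=6−2·20/91=506/91; d'=(-60−2·355/91)/(506/91)=-3085/253
row 4: denom=6−1·91/506=2945/506; d'=(60−1·-3085/253)/(2945/506)=7306/589
back: M4=7306/589
back: M3=-3085/253−91/506·7306/589=-8496/589
back: M2=355/91−20/91·-8496/589=4165/589
back: M1=-5/2−3/10·4165/589=-2722/589
M: M0=0, M1=-2722/589, M2=4165/589, M3=-8496/589, M4=7306/589, M5=0
seg 0: a=-3, c=M0/2=0, d=(M1−M0)/(6·2)=-1361/3534, b=Δ0−h0·(2M0+M1)/6=14279/3534
seg 1: a=2, c=M1/2=-1361/589, d=(M2−M1)/(6·3)=6887/10602, b=Δ1−h1·(2M1+M2)/6=-2053/3534
seg 2: a=-3, c=M2/2=4165/1178, d=(M3−M2)/(6·2)=-12661/7068, b=Δ2−h2·(2M2+M3)/6=5467/1767
seg 3: a=3, c=M3/2=-4248/589, d=(M4−M3)/(6·1)=7901/1767, b=Δ3−h3·(2M3+M4)/6=-7526/1767
seg 4: a=-4, c=M4/2=3653/589, d=(M5−M4)/(6·2)=-3653/3534, b=Δ4−h4·(2M4+M5)/6=-9311/1767
t_q=29/4 → seg 3, τ=1/4; S=3+-7526/1767·τ+-4248/589·τ²+7901/1767·τ³=58591/37696

  seg 0: a=-3 b=14279/3534 c=0 d=-1361/3534
  seg 1: a=2 b=-2053/3534 c=-1361/589 d=6887/10602
  seg 2: a=-3 b=5467/1767 c=4165/1178 d=-12661/7068
  seg 3: a=3 b=-7526/1767 c=-4248/589 d=7901/1767
  seg 4: a=-4 b=-9311/1767 c=3653/589 d=-3653/3534
S(29/4) = 58591/37696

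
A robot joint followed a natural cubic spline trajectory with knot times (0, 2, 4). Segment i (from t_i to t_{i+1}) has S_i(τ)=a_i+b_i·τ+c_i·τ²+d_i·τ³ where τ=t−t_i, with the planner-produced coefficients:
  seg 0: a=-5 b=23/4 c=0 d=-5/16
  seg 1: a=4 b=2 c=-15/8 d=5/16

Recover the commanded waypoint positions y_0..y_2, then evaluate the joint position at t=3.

y_0 = S_0(0) = a_0 = -5
y_1 = S_1(0) = a_1 = 4
y_2 = S_1(2) = 3
t_q=3 is in segment 1 (τ=1); S_1(τ)=71/16

y_0=-5 y_1=4 y_2=3
S(3) = 71/16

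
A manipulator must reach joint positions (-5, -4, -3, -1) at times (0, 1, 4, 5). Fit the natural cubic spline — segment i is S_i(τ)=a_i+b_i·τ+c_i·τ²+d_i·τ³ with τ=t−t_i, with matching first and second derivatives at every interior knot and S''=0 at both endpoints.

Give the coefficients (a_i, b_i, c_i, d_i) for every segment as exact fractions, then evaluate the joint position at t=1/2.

  seg 0: a=-5 b=196/165 c=0 d=-31/165
  seg 1: a=-4 b=103/165 c=-31/55 d=7/45
  seg 2: a=-3 b=238/165 c=46/55 d=-46/165
S(1/2) = -1949/440

Δ: Δ0=1, Δ1=1/3, Δ2=2
row 1: diag=8, rhs=-4; c'=3/8, d'=-1/2
row 2: denom=8−3·3/8=55/8; d'=(10−3·-1/2)/(55/8)=92/55
back: M2=92/55
back: M1=-1/2−3/8·92/55=-62/55
M: M0=0, M1=-62/55, M2=92/55, M3=0
seg 0: a=-5, c=M0/2=0, d=(M1−M0)/(6·1)=-31/165, b=Δ0−h0·(2M0+M1)/6=196/165
seg 1: a=-4, c=M1/2=-31/55, d=(M2−M1)/(6·3)=7/45, b=Δ1−h1·(2M1+M2)/6=103/165
seg 2: a=-3, c=M2/2=46/55, d=(M3−M2)/(6·1)=-46/165, b=Δ2−h2·(2M2+M3)/6=238/165
t_q=1/2 → seg 0, τ=1/2; S=-5+196/165·τ+0·τ²+-31/165·τ³=-1949/440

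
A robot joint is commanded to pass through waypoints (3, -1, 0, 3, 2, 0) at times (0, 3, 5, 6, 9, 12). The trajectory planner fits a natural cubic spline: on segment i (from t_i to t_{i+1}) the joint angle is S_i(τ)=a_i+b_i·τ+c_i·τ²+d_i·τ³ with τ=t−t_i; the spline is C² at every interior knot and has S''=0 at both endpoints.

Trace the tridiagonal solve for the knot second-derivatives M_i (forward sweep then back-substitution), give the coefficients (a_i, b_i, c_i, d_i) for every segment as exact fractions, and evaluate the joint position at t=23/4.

  seg 0: a=3 b=-1267/792 c=0 d=211/7128
  seg 1: a=-1 b=-317/396 c=211/792 d=19/99
  seg 2: a=0 b=113/44 c=1123/792 d=-71/72
  seg 3: a=3 b=1937/792 c=-305/198 d=1459/7128
  seg 4: a=2 b=-503/396 c=239/792 d=-239/7128
S(23/4) = 12997/5632

Δ: Δ0=-4/3, Δ1=1/2, Δ2=3, Δ3=-1/3, Δ4=-2/3
row 1: diag=10, rhs=11; c'=1/5, d'=11/10
row 2: denom=6−2·1/5=28/5; d'=(15−2·11/10)/(28/5)=16/7
row 3: denom=8−1·5/28=219/28; d'=(-20−1·16/7)/(219/28)=-208/73
row 4: denom=12−3·28/73=792/73; d'=(-2−3·-208/73)/(792/73)=239/396
back: M4=239/396
back: M3=-208/73−28/73·239/396=-305/99
back: M2=16/7−5/28·-305/99=1123/396
back: M1=11/10−1/5·1123/396=211/396
M: M0=0, M1=211/396, M2=1123/396, M3=-305/99, M4=239/396, M5=0
seg 0: a=3, c=M0/2=0, d=(M1−M0)/(6·3)=211/7128, b=Δ0−h0·(2M0+M1)/6=-1267/792
seg 1: a=-1, c=M1/2=211/792, d=(M2−M1)/(6·2)=19/99, b=Δ1−h1·(2M1+M2)/6=-317/396
seg 2: a=0, c=M2/2=1123/792, d=(M3−M2)/(6·1)=-71/72, b=Δ2−h2·(2M2+M3)/6=113/44
seg 3: a=3, c=M3/2=-305/198, d=(M4−M3)/(6·3)=1459/7128, b=Δ3−h3·(2M3+M4)/6=1937/792
seg 4: a=2, c=M4/2=239/792, d=(M5−M4)/(6·3)=-239/7128, b=Δ4−h4·(2M4+M5)/6=-503/396
t_q=23/4 → seg 2, τ=3/4; S=0+113/44·τ+1123/792·τ²+-71/72·τ³=12997/5632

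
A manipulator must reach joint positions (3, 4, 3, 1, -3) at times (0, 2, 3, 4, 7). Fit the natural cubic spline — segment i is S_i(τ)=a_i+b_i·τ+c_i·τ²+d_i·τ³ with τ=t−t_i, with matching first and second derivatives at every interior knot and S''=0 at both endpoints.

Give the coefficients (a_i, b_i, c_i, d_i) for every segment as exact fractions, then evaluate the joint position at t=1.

Δ: Δ0=1/2, Δ1=-1, Δ2=-2, Δ3=-4/3
row 1: diag=6, rhs=-9; c'=1/6, d'=-3/2
row 2: denom=4−1·1/6=23/6; d'=(-6−1·-3/2)/(23/6)=-27/23
row 3: denom=8−1·6/23=178/23; d'=(4−1·-27/23)/(178/23)=119/178
back: M3=119/178
back: M2=-27/23−6/23·119/178=-120/89
back: M1=-3/2−1/6·-120/89=-227/178
M: M0=0, M1=-227/178, M2=-120/89, M3=119/178, M4=0
seg 0: a=3, c=M0/2=0, d=(M1−M0)/(6·2)=-227/2136, b=Δ0−h0·(2M0+M1)/6=247/267
seg 1: a=4, c=M1/2=-227/356, d=(M2−M1)/(6·1)=-13/1068, b=Δ1−h1·(2M1+M2)/6=-187/534
seg 2: a=3, c=M2/2=-60/89, d=(M3−M2)/(6·1)=359/1068, b=Δ2−h2·(2M2+M3)/6=-1775/1068
seg 3: a=1, c=M3/2=119/356, d=(M4−M3)/(6·3)=-119/3204, b=Δ3−h3·(2M3+M4)/6=-1069/534
t_q=1 → seg 0, τ=1; S=3+247/267·τ+0·τ²+-227/2136·τ³=2719/712

  seg 0: a=3 b=247/267 c=0 d=-227/2136
  seg 1: a=4 b=-187/534 c=-227/356 d=-13/1068
  seg 2: a=3 b=-1775/1068 c=-60/89 d=359/1068
  seg 3: a=1 b=-1069/534 c=119/356 d=-119/3204
S(1) = 2719/712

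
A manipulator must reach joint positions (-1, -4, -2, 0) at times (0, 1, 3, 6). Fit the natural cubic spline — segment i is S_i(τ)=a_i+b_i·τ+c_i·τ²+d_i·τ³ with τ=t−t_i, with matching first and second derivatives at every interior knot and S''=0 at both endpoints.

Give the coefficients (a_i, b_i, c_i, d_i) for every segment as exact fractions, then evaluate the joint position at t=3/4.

Δ: Δ0=-3, Δ1=1, Δ2=2/3
row 1: diag=6, rhs=24; c'=1/3, d'=4
row 2: denom=10−2·1/3=28/3; d'=(-2−2·4)/(28/3)=-15/14
back: M2=-15/14
back: M1=4−1/3·-15/14=61/14
M: M0=0, M1=61/14, M2=-15/14, M3=0
seg 0: a=-1, c=M0/2=0, d=(M1−M0)/(6·1)=61/84, b=Δ0−h0·(2M0+M1)/6=-313/84
seg 1: a=-4, c=M1/2=61/28, d=(M2−M1)/(6·2)=-19/42, b=Δ1−h1·(2M1+M2)/6=-65/42
seg 2: a=-2, c=M2/2=-15/28, d=(M3−M2)/(6·3)=5/84, b=Δ2−h2·(2M2+M3)/6=73/42
t_q=3/4 → seg 0, τ=3/4; S=-1+-313/84·τ+0·τ²+61/84·τ³=-893/256

  seg 0: a=-1 b=-313/84 c=0 d=61/84
  seg 1: a=-4 b=-65/42 c=61/28 d=-19/42
  seg 2: a=-2 b=73/42 c=-15/28 d=5/84
S(3/4) = -893/256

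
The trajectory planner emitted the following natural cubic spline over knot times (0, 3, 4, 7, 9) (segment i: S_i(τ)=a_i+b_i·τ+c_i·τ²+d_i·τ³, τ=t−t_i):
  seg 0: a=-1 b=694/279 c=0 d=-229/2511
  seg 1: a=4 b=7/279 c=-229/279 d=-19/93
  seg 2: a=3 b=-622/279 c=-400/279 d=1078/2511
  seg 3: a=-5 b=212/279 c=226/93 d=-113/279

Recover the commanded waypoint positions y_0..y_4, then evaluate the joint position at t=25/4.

y_0 = S_0(0) = a_0 = -1
y_1 = S_1(0) = a_1 = 4
y_2 = S_2(0) = a_2 = 3
y_3 = S_3(0) = a_3 = -5
y_4 = S_3(2) = 3
t_q=25/4 is in segment 2 (τ=9/4); S_2(τ)=-4349/992

y_0=-1 y_1=4 y_2=3 y_3=-5 y_4=3
S(25/4) = -4349/992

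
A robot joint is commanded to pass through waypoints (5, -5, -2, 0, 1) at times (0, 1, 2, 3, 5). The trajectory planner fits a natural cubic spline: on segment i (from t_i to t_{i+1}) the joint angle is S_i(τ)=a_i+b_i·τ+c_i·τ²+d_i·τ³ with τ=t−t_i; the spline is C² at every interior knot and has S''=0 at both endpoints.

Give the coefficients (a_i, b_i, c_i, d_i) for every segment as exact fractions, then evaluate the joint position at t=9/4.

  seg 0: a=5 b=-2327/172 c=0 d=607/172
  seg 1: a=-5 b=-253/86 c=1821/172 d=-799/172
  seg 2: a=-2 b=739/172 c=-144/43 d=181/172
  seg 3: a=0 b=65/86 c=-33/172 d=11/344
S(9/4) = -12315/11008

Δ: Δ0=-10, Δ1=3, Δ2=2, Δ3=1/2
row 1: diag=4, rhs=78; c'=1/4, d'=39/2
row 2: denom=4−1·1/4=15/4; d'=(-6−1·39/2)/(15/4)=-34/5
row 3: denom=6−1·4/15=86/15; d'=(-9−1·-34/5)/(86/15)=-33/86
back: M3=-33/86
back: M2=-34/5−4/15·-33/86=-288/43
back: M1=39/2−1/4·-288/43=1821/86
M: M0=0, M1=1821/86, M2=-288/43, M3=-33/86, M4=0
seg 0: a=5, c=M0/2=0, d=(M1−M0)/(6·1)=607/172, b=Δ0−h0·(2M0+M1)/6=-2327/172
seg 1: a=-5, c=M1/2=1821/172, d=(M2−M1)/(6·1)=-799/172, b=Δ1−h1·(2M1+M2)/6=-253/86
seg 2: a=-2, c=M2/2=-144/43, d=(M3−M2)/(6·1)=181/172, b=Δ2−h2·(2M2+M3)/6=739/172
seg 3: a=0, c=M3/2=-33/172, d=(M4−M3)/(6·2)=11/344, b=Δ3−h3·(2M3+M4)/6=65/86
t_q=9/4 → seg 2, τ=1/4; S=-2+739/172·τ+-144/43·τ²+181/172·τ³=-12315/11008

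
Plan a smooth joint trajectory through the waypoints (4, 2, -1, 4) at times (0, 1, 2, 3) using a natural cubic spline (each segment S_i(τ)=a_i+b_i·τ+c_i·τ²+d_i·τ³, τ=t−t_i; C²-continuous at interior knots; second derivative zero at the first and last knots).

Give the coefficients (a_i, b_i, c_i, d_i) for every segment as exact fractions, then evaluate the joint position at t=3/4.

  seg 0: a=4 b=-6/5 c=0 d=-4/5
  seg 1: a=2 b=-18/5 c=-12/5 d=3
  seg 2: a=-1 b=3/5 c=33/5 d=-11/5
S(3/4) = 221/80

Δ: Δ0=-2, Δ1=-3, Δ2=5
row 1: diag=4, rhs=-6; c'=1/4, d'=-3/2
row 2: denom=4−1·1/4=15/4; d'=(48−1·-3/2)/(15/4)=66/5
back: M2=66/5
back: M1=-3/2−1/4·66/5=-24/5
M: M0=0, M1=-24/5, M2=66/5, M3=0
seg 0: a=4, c=M0/2=0, d=(M1−M0)/(6·1)=-4/5, b=Δ0−h0·(2M0+M1)/6=-6/5
seg 1: a=2, c=M1/2=-12/5, d=(M2−M1)/(6·1)=3, b=Δ1−h1·(2M1+M2)/6=-18/5
seg 2: a=-1, c=M2/2=33/5, d=(M3−M2)/(6·1)=-11/5, b=Δ2−h2·(2M2+M3)/6=3/5
t_q=3/4 → seg 0, τ=3/4; S=4+-6/5·τ+0·τ²+-4/5·τ³=221/80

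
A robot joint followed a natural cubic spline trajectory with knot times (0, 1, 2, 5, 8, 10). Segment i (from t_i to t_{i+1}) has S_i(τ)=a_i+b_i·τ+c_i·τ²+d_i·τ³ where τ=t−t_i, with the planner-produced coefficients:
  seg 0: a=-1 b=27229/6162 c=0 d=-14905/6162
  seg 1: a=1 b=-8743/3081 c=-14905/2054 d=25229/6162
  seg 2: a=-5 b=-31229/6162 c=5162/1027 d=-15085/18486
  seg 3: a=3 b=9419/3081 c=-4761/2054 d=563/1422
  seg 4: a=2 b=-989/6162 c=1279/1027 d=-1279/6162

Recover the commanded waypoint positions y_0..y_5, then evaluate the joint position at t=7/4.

y_0 = S_0(0) = a_0 = -1
y_1 = S_1(0) = a_1 = 1
y_2 = S_2(0) = a_2 = -5
y_3 = S_3(0) = a_3 = 3
y_4 = S_4(0) = a_4 = 2
y_5 = S_4(2) = 5
t_q=7/4 is in segment 1 (τ=3/4); S_1(τ)=-457839/131456

y_0=-1 y_1=1 y_2=-5 y_3=3 y_4=2 y_5=5
S(7/4) = -457839/131456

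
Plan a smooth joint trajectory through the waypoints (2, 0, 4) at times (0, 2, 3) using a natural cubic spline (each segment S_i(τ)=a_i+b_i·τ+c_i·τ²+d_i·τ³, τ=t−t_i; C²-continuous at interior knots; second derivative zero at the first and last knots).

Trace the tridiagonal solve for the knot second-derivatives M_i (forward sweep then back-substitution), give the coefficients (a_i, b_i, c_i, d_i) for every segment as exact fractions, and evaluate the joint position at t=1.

  seg 0: a=2 b=-8/3 c=0 d=5/12
  seg 1: a=0 b=7/3 c=5/2 d=-5/6
S(1) = -1/4

Δ: Δ0=-1, Δ1=4
row 1: diag=6, rhs=30; c'=1/6, d'=5
back: M1=5
M: M0=0, M1=5, M2=0
seg 0: a=2, c=M0/2=0, d=(M1−M0)/(6·2)=5/12, b=Δ0−h0·(2M0+M1)/6=-8/3
seg 1: a=0, c=M1/2=5/2, d=(M2−M1)/(6·1)=-5/6, b=Δ1−h1·(2M1+M2)/6=7/3
t_q=1 → seg 0, τ=1; S=2+-8/3·τ+0·τ²+5/12·τ³=-1/4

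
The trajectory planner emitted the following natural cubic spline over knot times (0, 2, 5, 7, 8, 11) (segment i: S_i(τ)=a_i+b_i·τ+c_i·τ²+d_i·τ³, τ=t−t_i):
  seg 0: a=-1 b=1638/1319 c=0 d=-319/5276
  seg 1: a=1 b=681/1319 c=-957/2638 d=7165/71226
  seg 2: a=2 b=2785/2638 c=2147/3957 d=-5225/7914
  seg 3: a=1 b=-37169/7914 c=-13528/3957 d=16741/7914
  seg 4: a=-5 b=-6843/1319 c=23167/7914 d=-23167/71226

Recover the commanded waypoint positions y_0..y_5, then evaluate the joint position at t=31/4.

y_0=-1 y_1=1 y_2=2 y_3=1 y_4=-5 y_5=-3
S(31/4) = -599875/168832

y_0 = S_0(0) = a_0 = -1
y_1 = S_1(0) = a_1 = 1
y_2 = S_2(0) = a_2 = 2
y_3 = S_3(0) = a_3 = 1
y_4 = S_4(0) = a_4 = -5
y_5 = S_4(3) = -3
t_q=31/4 is in segment 3 (τ=3/4); S_3(τ)=-599875/168832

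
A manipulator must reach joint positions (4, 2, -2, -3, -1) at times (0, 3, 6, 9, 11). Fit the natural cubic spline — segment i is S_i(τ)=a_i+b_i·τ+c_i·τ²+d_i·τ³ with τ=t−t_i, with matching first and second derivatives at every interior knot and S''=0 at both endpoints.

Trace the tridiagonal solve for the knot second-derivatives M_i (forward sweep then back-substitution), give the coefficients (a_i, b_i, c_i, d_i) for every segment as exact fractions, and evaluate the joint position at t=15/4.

Δ: Δ0=-2/3, Δ1=-4/3, Δ2=-1/3, Δ3=1
row 1: diag=12, rhs=-4; c'=1/4, d'=-1/3
row 2: denom=12−3·1/4=45/4; d'=(6−3·-1/3)/(45/4)=28/45
row 3: denom=10−3·4/15=46/5; d'=(8−3·28/45)/(46/5)=2/3
back: M3=2/3
back: M2=28/45−4/15·2/3=4/9
back: M1=-1/3−1/4·4/9=-4/9
M: M0=0, M1=-4/9, M2=4/9, M3=2/3, M4=0
seg 0: a=4, c=M0/2=0, d=(M1−M0)/(6·3)=-2/81, b=Δ0−h0·(2M0+M1)/6=-4/9
seg 1: a=2, c=M1/2=-2/9, d=(M2−M1)/(6·3)=4/81, b=Δ1−h1·(2M1+M2)/6=-10/9
seg 2: a=-2, c=M2/2=2/9, d=(M3−M2)/(6·3)=1/81, b=Δ2−h2·(2M2+M3)/6=-10/9
seg 3: a=-3, c=M3/2=1/3, d=(M4−M3)/(6·2)=-1/18, b=Δ3−h3·(2M3+M4)/6=5/9
t_q=15/4 → seg 1, τ=3/4; S=2+-10/9·τ+-2/9·τ²+4/81·τ³=17/16

  seg 0: a=4 b=-4/9 c=0 d=-2/81
  seg 1: a=2 b=-10/9 c=-2/9 d=4/81
  seg 2: a=-2 b=-10/9 c=2/9 d=1/81
  seg 3: a=-3 b=5/9 c=1/3 d=-1/18
S(15/4) = 17/16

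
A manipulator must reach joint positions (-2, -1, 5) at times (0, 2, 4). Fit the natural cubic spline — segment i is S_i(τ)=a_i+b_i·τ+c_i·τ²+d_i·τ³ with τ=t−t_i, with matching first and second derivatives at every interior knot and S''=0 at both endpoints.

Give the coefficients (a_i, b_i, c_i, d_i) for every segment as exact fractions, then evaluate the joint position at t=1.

  seg 0: a=-2 b=-1/8 c=0 d=5/32
  seg 1: a=-1 b=7/4 c=15/16 d=-5/32
S(1) = -63/32

Δ: Δ0=1/2, Δ1=3
row 1: diag=8, rhs=15; c'=1/4, d'=15/8
back: M1=15/8
M: M0=0, M1=15/8, M2=0
seg 0: a=-2, c=M0/2=0, d=(M1−M0)/(6·2)=5/32, b=Δ0−h0·(2M0+M1)/6=-1/8
seg 1: a=-1, c=M1/2=15/16, d=(M2−M1)/(6·2)=-5/32, b=Δ1−h1·(2M1+M2)/6=7/4
t_q=1 → seg 0, τ=1; S=-2+-1/8·τ+0·τ²+5/32·τ³=-63/32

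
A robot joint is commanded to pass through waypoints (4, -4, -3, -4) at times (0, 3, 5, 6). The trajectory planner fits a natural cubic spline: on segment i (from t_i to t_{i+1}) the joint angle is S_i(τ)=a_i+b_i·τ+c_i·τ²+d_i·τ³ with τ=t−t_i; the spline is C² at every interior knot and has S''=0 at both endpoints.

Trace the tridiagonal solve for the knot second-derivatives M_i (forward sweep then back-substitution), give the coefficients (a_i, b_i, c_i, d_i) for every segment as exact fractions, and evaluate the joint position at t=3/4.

  seg 0: a=4 b=-323/84 c=0 d=11/84
  seg 1: a=-4 b=-13/42 c=33/28 d=-65/168
  seg 2: a=-3 b=-5/21 c=-8/7 d=8/21
S(3/4) = 2099/1792

Δ: Δ0=-8/3, Δ1=1/2, Δ2=-1
row 1: diag=10, rhs=19; c'=1/5, d'=19/10
row 2: denom=6−2·1/5=28/5; d'=(-9−2·19/10)/(28/5)=-16/7
back: M2=-16/7
back: M1=19/10−1/5·-16/7=33/14
M: M0=0, M1=33/14, M2=-16/7, M3=0
seg 0: a=4, c=M0/2=0, d=(M1−M0)/(6·3)=11/84, b=Δ0−h0·(2M0+M1)/6=-323/84
seg 1: a=-4, c=M1/2=33/28, d=(M2−M1)/(6·2)=-65/168, b=Δ1−h1·(2M1+M2)/6=-13/42
seg 2: a=-3, c=M2/2=-8/7, d=(M3−M2)/(6·1)=8/21, b=Δ2−h2·(2M2+M3)/6=-5/21
t_q=3/4 → seg 0, τ=3/4; S=4+-323/84·τ+0·τ²+11/84·τ³=2099/1792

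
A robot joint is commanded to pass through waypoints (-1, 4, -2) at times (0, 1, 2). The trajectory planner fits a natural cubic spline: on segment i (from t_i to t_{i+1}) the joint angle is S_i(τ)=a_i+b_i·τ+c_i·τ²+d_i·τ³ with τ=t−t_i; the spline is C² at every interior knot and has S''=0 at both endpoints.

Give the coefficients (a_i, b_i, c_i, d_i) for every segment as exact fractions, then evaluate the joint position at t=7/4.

  seg 0: a=-1 b=31/4 c=0 d=-11/4
  seg 1: a=4 b=-1/2 c=-33/4 d=11/4
S(7/4) = 37/256

Δ: Δ0=5, Δ1=-6
row 1: diag=4, rhs=-66; c'=1/4, d'=-33/2
back: M1=-33/2
M: M0=0, M1=-33/2, M2=0
seg 0: a=-1, c=M0/2=0, d=(M1−M0)/(6·1)=-11/4, b=Δ0−h0·(2M0+M1)/6=31/4
seg 1: a=4, c=M1/2=-33/4, d=(M2−M1)/(6·1)=11/4, b=Δ1−h1·(2M1+M2)/6=-1/2
t_q=7/4 → seg 1, τ=3/4; S=4+-1/2·τ+-33/4·τ²+11/4·τ³=37/256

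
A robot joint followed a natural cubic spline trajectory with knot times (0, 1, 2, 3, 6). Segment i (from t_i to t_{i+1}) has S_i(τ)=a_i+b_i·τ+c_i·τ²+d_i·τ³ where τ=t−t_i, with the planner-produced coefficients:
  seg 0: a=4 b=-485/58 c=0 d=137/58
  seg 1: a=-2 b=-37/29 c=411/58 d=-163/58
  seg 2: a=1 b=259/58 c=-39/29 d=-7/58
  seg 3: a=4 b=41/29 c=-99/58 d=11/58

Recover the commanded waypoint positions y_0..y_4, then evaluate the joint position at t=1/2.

y_0 = S_0(0) = a_0 = 4
y_1 = S_1(0) = a_1 = -2
y_2 = S_2(0) = a_2 = 1
y_3 = S_3(0) = a_3 = 4
y_4 = S_3(3) = -2
t_q=1/2 is in segment 0 (τ=1/2); S_0(τ)=53/464

y_0=4 y_1=-2 y_2=1 y_3=4 y_4=-2
S(1/2) = 53/464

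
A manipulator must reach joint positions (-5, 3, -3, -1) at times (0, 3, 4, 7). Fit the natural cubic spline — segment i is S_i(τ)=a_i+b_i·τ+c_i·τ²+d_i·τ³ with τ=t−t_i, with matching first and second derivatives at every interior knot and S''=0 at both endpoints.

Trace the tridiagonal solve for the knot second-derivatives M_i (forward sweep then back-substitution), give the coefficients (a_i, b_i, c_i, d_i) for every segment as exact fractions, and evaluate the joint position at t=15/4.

Δ: Δ0=8/3, Δ1=-6, Δ2=2/3
row 1: diag=8, rhs=-52; c'=1/8, d'=-13/2
row 2: denom=8−1·1/8=63/8; d'=(40−1·-13/2)/(63/8)=124/21
back: M2=124/21
back: M1=-13/2−1/8·124/21=-152/21
M: M0=0, M1=-152/21, M2=124/21, M3=0
seg 0: a=-5, c=M0/2=0, d=(M1−M0)/(6·3)=-76/189, b=Δ0−h0·(2M0+M1)/6=44/7
seg 1: a=3, c=M1/2=-76/21, d=(M2−M1)/(6·1)=46/21, b=Δ1−h1·(2M1+M2)/6=-32/7
seg 2: a=-3, c=M2/2=62/21, d=(M3−M2)/(6·3)=-62/189, b=Δ2−h2·(2M2+M3)/6=-110/21
t_q=15/4 → seg 1, τ=3/4; S=3+-32/7·τ+-76/21·τ²+46/21·τ³=-345/224

  seg 0: a=-5 b=44/7 c=0 d=-76/189
  seg 1: a=3 b=-32/7 c=-76/21 d=46/21
  seg 2: a=-3 b=-110/21 c=62/21 d=-62/189
S(15/4) = -345/224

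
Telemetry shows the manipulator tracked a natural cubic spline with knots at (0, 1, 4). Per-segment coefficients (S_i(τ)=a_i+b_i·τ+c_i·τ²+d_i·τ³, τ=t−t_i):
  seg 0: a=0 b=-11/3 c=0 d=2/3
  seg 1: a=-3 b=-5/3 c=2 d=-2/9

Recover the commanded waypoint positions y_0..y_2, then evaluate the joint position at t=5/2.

y_0 = S_0(0) = a_0 = 0
y_1 = S_1(0) = a_1 = -3
y_2 = S_1(3) = 4
t_q=5/2 is in segment 1 (τ=3/2); S_1(τ)=-7/4

y_0=0 y_1=-3 y_2=4
S(5/2) = -7/4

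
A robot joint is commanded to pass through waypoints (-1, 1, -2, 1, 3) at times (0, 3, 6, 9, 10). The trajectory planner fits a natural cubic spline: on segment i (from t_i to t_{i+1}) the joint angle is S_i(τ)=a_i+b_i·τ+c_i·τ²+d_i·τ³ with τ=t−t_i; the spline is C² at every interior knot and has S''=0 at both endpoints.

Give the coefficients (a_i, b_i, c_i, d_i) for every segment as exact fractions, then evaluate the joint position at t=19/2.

Δ: Δ0=2/3, Δ1=-1, Δ2=1, Δ3=2
row 1: diag=12, rhs=-10; c'=1/4, d'=-5/6
row 2: denom=12−3·1/4=45/4; d'=(12−3·-5/6)/(45/4)=58/45
row 3: denom=8−3·4/15=36/5; d'=(6−3·58/45)/(36/5)=8/27
back: M3=8/27
back: M2=58/45−4/15·8/27=98/81
back: M1=-5/6−1/4·98/81=-92/81
M: M0=0, M1=-92/81, M2=98/81, M3=8/27, M4=0
seg 0: a=-1, c=M0/2=0, d=(M1−M0)/(6·3)=-46/729, b=Δ0−h0·(2M0+M1)/6=100/81
seg 1: a=1, c=M1/2=-46/81, d=(M2−M1)/(6·3)=95/729, b=Δ1−h1·(2M1+M2)/6=-38/81
seg 2: a=-2, c=M2/2=49/81, d=(M3−M2)/(6·3)=-37/729, b=Δ2−h2·(2M2+M3)/6=-29/81
seg 3: a=1, c=M3/2=4/27, d=(M4−M3)/(6·1)=-4/81, b=Δ3−h3·(2M3+M4)/6=154/81
t_q=19/2 → seg 3, τ=1/2; S=1+154/81·τ+4/27·τ²+-4/81·τ³=107/54

  seg 0: a=-1 b=100/81 c=0 d=-46/729
  seg 1: a=1 b=-38/81 c=-46/81 d=95/729
  seg 2: a=-2 b=-29/81 c=49/81 d=-37/729
  seg 3: a=1 b=154/81 c=4/27 d=-4/81
S(19/2) = 107/54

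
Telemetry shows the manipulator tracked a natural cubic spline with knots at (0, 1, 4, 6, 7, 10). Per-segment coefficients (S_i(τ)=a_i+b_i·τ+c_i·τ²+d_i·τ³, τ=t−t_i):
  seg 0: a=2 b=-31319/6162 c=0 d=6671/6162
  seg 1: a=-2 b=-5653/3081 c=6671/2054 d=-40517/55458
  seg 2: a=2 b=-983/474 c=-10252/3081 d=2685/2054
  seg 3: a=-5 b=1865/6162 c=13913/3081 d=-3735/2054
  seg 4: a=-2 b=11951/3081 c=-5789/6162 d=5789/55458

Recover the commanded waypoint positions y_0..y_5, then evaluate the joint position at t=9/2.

y_0 = S_0(0) = a_0 = 2
y_1 = S_1(0) = a_1 = -2
y_2 = S_2(0) = a_2 = 2
y_3 = S_3(0) = a_3 = -5
y_4 = S_4(0) = a_4 = -2
y_5 = S_4(3) = 4
t_q=9/2 is in segment 2 (τ=1/2); S_2(τ)=4841/16432

y_0=2 y_1=-2 y_2=2 y_3=-5 y_4=-2 y_5=4
S(9/2) = 4841/16432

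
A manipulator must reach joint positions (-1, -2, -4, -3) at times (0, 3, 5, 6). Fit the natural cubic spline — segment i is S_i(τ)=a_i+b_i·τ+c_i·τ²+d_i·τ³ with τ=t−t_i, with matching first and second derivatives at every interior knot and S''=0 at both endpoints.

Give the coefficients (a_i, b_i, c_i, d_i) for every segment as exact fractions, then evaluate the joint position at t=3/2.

Δ: Δ0=-1/3, Δ1=-1, Δ2=1
row 1: diag=10, rhs=-4; c'=1/5, d'=-2/5
row 2: denom=6−2·1/5=28/5; d'=(12−2·-2/5)/(28/5)=16/7
back: M2=16/7
back: M1=-2/5−1/5·16/7=-6/7
M: M0=0, M1=-6/7, M2=16/7, M3=0
seg 0: a=-1, c=M0/2=0, d=(M1−M0)/(6·3)=-1/21, b=Δ0−h0·(2M0+M1)/6=2/21
seg 1: a=-2, c=M1/2=-3/7, d=(M2−M1)/(6·2)=11/42, b=Δ1−h1·(2M1+M2)/6=-25/21
seg 2: a=-4, c=M2/2=8/7, d=(M3−M2)/(6·1)=-8/21, b=Δ2−h2·(2M2+M3)/6=5/21
t_q=3/2 → seg 0, τ=3/2; S=-1+2/21·τ+0·τ²+-1/21·τ³=-57/56

  seg 0: a=-1 b=2/21 c=0 d=-1/21
  seg 1: a=-2 b=-25/21 c=-3/7 d=11/42
  seg 2: a=-4 b=5/21 c=8/7 d=-8/21
S(3/2) = -57/56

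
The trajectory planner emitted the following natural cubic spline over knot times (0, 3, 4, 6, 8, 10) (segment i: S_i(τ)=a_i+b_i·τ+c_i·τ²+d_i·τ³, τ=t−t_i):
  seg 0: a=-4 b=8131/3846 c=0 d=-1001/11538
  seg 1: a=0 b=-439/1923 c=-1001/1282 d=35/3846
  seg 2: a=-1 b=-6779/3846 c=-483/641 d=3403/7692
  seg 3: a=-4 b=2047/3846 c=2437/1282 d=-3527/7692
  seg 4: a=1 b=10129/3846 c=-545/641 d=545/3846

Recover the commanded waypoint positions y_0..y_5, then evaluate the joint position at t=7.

y_0 = S_0(0) = a_0 = -4
y_1 = S_1(0) = a_1 = 0
y_2 = S_2(0) = a_2 = -1
y_3 = S_3(0) = a_3 = -4
y_4 = S_4(0) = a_4 = 1
y_5 = S_4(2) = 4
t_q=7 is in segment 3 (τ=1); S_3(τ)=-5193/2564

y_0=-4 y_1=0 y_2=-1 y_3=-4 y_4=1 y_5=4
S(7) = -5193/2564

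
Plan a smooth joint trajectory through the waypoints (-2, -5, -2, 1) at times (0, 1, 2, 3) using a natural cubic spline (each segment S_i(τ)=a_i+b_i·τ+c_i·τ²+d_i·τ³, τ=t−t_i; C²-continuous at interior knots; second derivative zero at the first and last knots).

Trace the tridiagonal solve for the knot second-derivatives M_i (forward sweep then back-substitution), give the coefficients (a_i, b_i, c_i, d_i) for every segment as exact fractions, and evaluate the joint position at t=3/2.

Δ: Δ0=-3, Δ1=3, Δ2=3
row 1: diag=4, rhs=36; c'=1/4, d'=9
row 2: denom=4−1·1/4=15/4; d'=(0−1·9)/(15/4)=-12/5
back: M2=-12/5
back: M1=9−1/4·-12/5=48/5
M: M0=0, M1=48/5, M2=-12/5, M3=0
seg 0: a=-2, c=M0/2=0, d=(M1−M0)/(6·1)=8/5, b=Δ0−h0·(2M0+M1)/6=-23/5
seg 1: a=-5, c=M1/2=24/5, d=(M2−M1)/(6·1)=-2, b=Δ1−h1·(2M1+M2)/6=1/5
seg 2: a=-2, c=M2/2=-6/5, d=(M3−M2)/(6·1)=2/5, b=Δ2−h2·(2M2+M3)/6=19/5
t_q=3/2 → seg 1, τ=1/2; S=-5+1/5·τ+24/5·τ²+-2·τ³=-79/20

  seg 0: a=-2 b=-23/5 c=0 d=8/5
  seg 1: a=-5 b=1/5 c=24/5 d=-2
  seg 2: a=-2 b=19/5 c=-6/5 d=2/5
S(3/2) = -79/20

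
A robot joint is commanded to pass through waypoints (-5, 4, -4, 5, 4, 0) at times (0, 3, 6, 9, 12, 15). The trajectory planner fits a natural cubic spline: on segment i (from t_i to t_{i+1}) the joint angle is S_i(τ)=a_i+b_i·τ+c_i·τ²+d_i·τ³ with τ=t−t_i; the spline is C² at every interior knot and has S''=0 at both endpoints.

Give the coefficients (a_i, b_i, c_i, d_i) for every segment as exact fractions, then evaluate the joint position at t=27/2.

Δ: Δ0=3, Δ1=-8/3, Δ2=3, Δ3=-1/3, Δ4=-4/3
row 1: diag=12, rhs=-34; c'=1/4, d'=-17/6
row 2: denom=12−3·1/4=45/4; d'=(34−3·-17/6)/(45/4)=34/9
row 3: denom=12−3·4/15=56/5; d'=(-20−3·34/9)/(56/5)=-235/84
row 4: denom=12−3·15/56=627/56; d'=(-6−3·-235/84)/(627/56)=134/627
back: M4=134/627
back: M3=-235/84−15/56·134/627=-1790/627
back: M2=34/9−4/15·-1790/627=2846/627
back: M1=-17/6−1/4·2846/627=-2488/627
M: M0=0, M1=-2488/627, M2=2846/627, M3=-1790/627, M4=134/627, M5=0
seg 0: a=-5, c=M0/2=0, d=(M1−M0)/(6·3)=-1244/5643, b=Δ0−h0·(2M0+M1)/6=3125/627
seg 1: a=4, c=M1/2=-1244/627, d=(M2−M1)/(6·3)=889/1881, b=Δ1−h1·(2M1+M2)/6=-607/627
seg 2: a=-4, c=M2/2=1423/627, d=(M3−M2)/(6·3)=-122/297, b=Δ2−h2·(2M2+M3)/6=-70/627
seg 3: a=5, c=M3/2=-895/627, d=(M4−M3)/(6·3)=962/5643, b=Δ3−h3·(2M3+M4)/6=1514/627
seg 4: a=4, c=M4/2=67/627, d=(M5−M4)/(6·3)=-67/5643, b=Δ4−h4·(2M4+M5)/6=-970/627
t_q=27/2 → seg 4, τ=3/2; S=4+-970/627·τ+67/627·τ²+-67/5643·τ³=3143/1672

  seg 0: a=-5 b=3125/627 c=0 d=-1244/5643
  seg 1: a=4 b=-607/627 c=-1244/627 d=889/1881
  seg 2: a=-4 b=-70/627 c=1423/627 d=-122/297
  seg 3: a=5 b=1514/627 c=-895/627 d=962/5643
  seg 4: a=4 b=-970/627 c=67/627 d=-67/5643
S(27/2) = 3143/1672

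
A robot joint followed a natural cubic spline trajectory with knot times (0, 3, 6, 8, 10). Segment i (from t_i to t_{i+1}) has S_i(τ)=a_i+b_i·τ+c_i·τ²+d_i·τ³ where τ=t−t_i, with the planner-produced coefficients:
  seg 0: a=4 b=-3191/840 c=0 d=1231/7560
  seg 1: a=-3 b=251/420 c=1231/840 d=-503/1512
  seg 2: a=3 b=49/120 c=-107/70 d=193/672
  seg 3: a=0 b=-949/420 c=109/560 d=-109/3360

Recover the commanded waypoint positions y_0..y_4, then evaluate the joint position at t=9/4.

y_0=4 y_1=-3 y_2=3 y_3=0 y_4=-4
S(9/4) = -6893/2560

y_0 = S_0(0) = a_0 = 4
y_1 = S_1(0) = a_1 = -3
y_2 = S_2(0) = a_2 = 3
y_3 = S_3(0) = a_3 = 0
y_4 = S_3(2) = -4
t_q=9/4 is in segment 0 (τ=9/4); S_0(τ)=-6893/2560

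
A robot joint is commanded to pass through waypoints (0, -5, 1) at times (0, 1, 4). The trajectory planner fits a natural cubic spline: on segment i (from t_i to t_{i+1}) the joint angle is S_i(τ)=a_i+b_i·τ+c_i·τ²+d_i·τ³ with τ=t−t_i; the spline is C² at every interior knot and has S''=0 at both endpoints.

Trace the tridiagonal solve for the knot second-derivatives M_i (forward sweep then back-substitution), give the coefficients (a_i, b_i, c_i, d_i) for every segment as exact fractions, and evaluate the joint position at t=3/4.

  seg 0: a=0 b=-47/8 c=0 d=7/8
  seg 1: a=-5 b=-13/4 c=21/8 d=-7/24
S(3/4) = -2067/512

Δ: Δ0=-5, Δ1=2
row 1: diag=8, rhs=42; c'=3/8, d'=21/4
back: M1=21/4
M: M0=0, M1=21/4, M2=0
seg 0: a=0, c=M0/2=0, d=(M1−M0)/(6·1)=7/8, b=Δ0−h0·(2M0+M1)/6=-47/8
seg 1: a=-5, c=M1/2=21/8, d=(M2−M1)/(6·3)=-7/24, b=Δ1−h1·(2M1+M2)/6=-13/4
t_q=3/4 → seg 0, τ=3/4; S=0+-47/8·τ+0·τ²+7/8·τ³=-2067/512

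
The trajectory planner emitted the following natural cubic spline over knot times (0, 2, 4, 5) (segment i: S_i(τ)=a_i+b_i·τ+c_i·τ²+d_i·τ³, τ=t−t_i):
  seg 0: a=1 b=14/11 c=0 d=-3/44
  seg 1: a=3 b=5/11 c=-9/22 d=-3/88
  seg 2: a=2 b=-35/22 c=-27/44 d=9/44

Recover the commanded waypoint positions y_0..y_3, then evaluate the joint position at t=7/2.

y_0=1 y_1=3 y_2=2 y_3=0
S(7/2) = 1863/704

y_0 = S_0(0) = a_0 = 1
y_1 = S_1(0) = a_1 = 3
y_2 = S_2(0) = a_2 = 2
y_3 = S_2(1) = 0
t_q=7/2 is in segment 1 (τ=3/2); S_1(τ)=1863/704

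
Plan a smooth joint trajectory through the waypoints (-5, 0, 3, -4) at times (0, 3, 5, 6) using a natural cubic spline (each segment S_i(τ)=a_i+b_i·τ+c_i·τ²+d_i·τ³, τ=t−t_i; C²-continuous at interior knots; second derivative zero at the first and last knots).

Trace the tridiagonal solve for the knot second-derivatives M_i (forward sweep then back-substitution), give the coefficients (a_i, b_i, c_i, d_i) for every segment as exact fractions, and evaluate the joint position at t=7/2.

Δ: Δ0=5/3, Δ1=3/2, Δ2=-7
row 1: diag=10, rhs=-1; c'=1/5, d'=-1/10
row 2: denom=6−2·1/5=28/5; d'=(-51−2·-1/10)/(28/5)=-127/14
back: M2=-127/14
back: M1=-1/10−1/5·-127/14=12/7
M: M0=0, M1=12/7, M2=-127/14, M3=0
seg 0: a=-5, c=M0/2=0, d=(M1−M0)/(6·3)=2/21, b=Δ0−h0·(2M0+M1)/6=17/21
seg 1: a=0, c=M1/2=6/7, d=(M2−M1)/(6·2)=-151/168, b=Δ1−h1·(2M1+M2)/6=71/21
seg 2: a=3, c=M2/2=-127/28, d=(M3−M2)/(6·1)=127/84, b=Δ2−h2·(2M2+M3)/6=-167/42
t_q=7/2 → seg 1, τ=1/2; S=0+71/21·τ+6/7·τ²+-151/168·τ³=803/448

  seg 0: a=-5 b=17/21 c=0 d=2/21
  seg 1: a=0 b=71/21 c=6/7 d=-151/168
  seg 2: a=3 b=-167/42 c=-127/28 d=127/84
S(7/2) = 803/448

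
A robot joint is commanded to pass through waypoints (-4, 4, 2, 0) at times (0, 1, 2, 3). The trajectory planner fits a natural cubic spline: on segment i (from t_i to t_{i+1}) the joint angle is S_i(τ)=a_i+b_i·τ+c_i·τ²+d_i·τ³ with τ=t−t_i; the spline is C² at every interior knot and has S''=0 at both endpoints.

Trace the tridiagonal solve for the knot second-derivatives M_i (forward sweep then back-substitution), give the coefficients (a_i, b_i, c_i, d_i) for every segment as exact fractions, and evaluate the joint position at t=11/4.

Δ: Δ0=8, Δ1=-2, Δ2=-2
row 1: diag=4, rhs=-60; c'=1/4, d'=-15
row 2: denom=4−1·1/4=15/4; d'=(0−1·-15)/(15/4)=4
back: M2=4
back: M1=-15−1/4·4=-16
M: M0=0, M1=-16, M2=4, M3=0
seg 0: a=-4, c=M0/2=0, d=(M1−M0)/(6·1)=-8/3, b=Δ0−h0·(2M0+M1)/6=32/3
seg 1: a=4, c=M1/2=-8, d=(M2−M1)/(6·1)=10/3, b=Δ1−h1·(2M1+M2)/6=8/3
seg 2: a=2, c=M2/2=2, d=(M3−M2)/(6·1)=-2/3, b=Δ2−h2·(2M2+M3)/6=-10/3
t_q=11/4 → seg 2, τ=3/4; S=2+-10/3·τ+2·τ²+-2/3·τ³=11/32

  seg 0: a=-4 b=32/3 c=0 d=-8/3
  seg 1: a=4 b=8/3 c=-8 d=10/3
  seg 2: a=2 b=-10/3 c=2 d=-2/3
S(11/4) = 11/32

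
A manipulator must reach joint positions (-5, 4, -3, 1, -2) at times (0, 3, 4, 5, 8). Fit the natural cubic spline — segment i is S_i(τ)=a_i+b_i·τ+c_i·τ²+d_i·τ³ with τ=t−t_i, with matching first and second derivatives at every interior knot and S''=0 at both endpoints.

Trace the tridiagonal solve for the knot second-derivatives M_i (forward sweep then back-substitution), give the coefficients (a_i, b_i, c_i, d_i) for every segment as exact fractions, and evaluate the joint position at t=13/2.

  seg 0: a=-5 b=643/80 c=0 d=-403/720
  seg 1: a=4 b=-283/40 c=-403/80 d=409/80
  seg 2: a=-3 b=-29/16 c=103/10 d=-359/80
  seg 3: a=1 b=213/40 c=-253/80 d=253/720
S(13/2) = 1957/640

Δ: Δ0=3, Δ1=-7, Δ2=4, Δ3=-1
row 1: diag=8, rhs=-60; c'=1/8, d'=-15/2
row 2: denom=4−1·1/8=31/8; d'=(66−1·-15/2)/(31/8)=588/31
row 3: denom=8−1·8/31=240/31; d'=(-30−1·588/31)/(240/31)=-253/40
back: M3=-253/40
back: M2=588/31−8/31·-253/40=103/5
back: M1=-15/2−1/8·103/5=-403/40
M: M0=0, M1=-403/40, M2=103/5, M3=-253/40, M4=0
seg 0: a=-5, c=M0/2=0, d=(M1−M0)/(6·3)=-403/720, b=Δ0−h0·(2M0+M1)/6=643/80
seg 1: a=4, c=M1/2=-403/80, d=(M2−M1)/(6·1)=409/80, b=Δ1−h1·(2M1+M2)/6=-283/40
seg 2: a=-3, c=M2/2=103/10, d=(M3−M2)/(6·1)=-359/80, b=Δ2−h2·(2M2+M3)/6=-29/16
seg 3: a=1, c=M3/2=-253/80, d=(M4−M3)/(6·3)=253/720, b=Δ3−h3·(2M3+M4)/6=213/40
t_q=13/2 → seg 3, τ=3/2; S=1+213/40·τ+-253/80·τ²+253/720·τ³=1957/640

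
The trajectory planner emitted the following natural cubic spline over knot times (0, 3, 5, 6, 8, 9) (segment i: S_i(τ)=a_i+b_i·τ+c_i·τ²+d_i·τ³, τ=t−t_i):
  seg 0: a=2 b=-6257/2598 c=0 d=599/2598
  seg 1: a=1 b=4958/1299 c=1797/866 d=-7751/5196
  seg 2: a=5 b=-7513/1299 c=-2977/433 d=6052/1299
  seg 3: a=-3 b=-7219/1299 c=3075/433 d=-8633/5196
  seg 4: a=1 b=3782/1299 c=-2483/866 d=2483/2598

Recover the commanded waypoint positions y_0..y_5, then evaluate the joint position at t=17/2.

y_0=2 y_1=1 y_2=5 y_3=-3 y_4=1 y_5=2
S(17/2) = 12875/6928

y_0 = S_0(0) = a_0 = 2
y_1 = S_1(0) = a_1 = 1
y_2 = S_2(0) = a_2 = 5
y_3 = S_3(0) = a_3 = -3
y_4 = S_4(0) = a_4 = 1
y_5 = S_4(1) = 2
t_q=17/2 is in segment 4 (τ=1/2); S_4(τ)=12875/6928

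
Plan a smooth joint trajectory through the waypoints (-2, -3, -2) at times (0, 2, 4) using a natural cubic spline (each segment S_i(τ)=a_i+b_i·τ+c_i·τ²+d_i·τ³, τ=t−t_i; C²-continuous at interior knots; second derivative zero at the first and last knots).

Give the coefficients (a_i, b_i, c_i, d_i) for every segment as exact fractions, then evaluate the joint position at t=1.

  seg 0: a=-2 b=-3/4 c=0 d=1/16
  seg 1: a=-3 b=0 c=3/8 d=-1/16
S(1) = -43/16

Δ: Δ0=-1/2, Δ1=1/2
row 1: diag=8, rhs=6; c'=1/4, d'=3/4
back: M1=3/4
M: M0=0, M1=3/4, M2=0
seg 0: a=-2, c=M0/2=0, d=(M1−M0)/(6·2)=1/16, b=Δ0−h0·(2M0+M1)/6=-3/4
seg 1: a=-3, c=M1/2=3/8, d=(M2−M1)/(6·2)=-1/16, b=Δ1−h1·(2M1+M2)/6=0
t_q=1 → seg 0, τ=1; S=-2+-3/4·τ+0·τ²+1/16·τ³=-43/16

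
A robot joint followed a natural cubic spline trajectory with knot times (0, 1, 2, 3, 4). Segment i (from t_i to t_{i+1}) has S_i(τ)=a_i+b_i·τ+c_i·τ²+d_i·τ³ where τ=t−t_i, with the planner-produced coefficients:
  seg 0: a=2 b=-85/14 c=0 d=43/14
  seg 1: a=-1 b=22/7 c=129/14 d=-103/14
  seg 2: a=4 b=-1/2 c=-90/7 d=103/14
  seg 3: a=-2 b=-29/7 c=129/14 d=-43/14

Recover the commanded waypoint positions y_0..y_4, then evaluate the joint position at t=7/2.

y_0 = S_0(0) = a_0 = 2
y_1 = S_1(0) = a_1 = -1
y_2 = S_2(0) = a_2 = 4
y_3 = S_3(0) = a_3 = -2
y_4 = S_3(1) = 0
t_q=7/2 is in segment 3 (τ=1/2); S_3(τ)=-241/112

y_0=2 y_1=-1 y_2=4 y_3=-2 y_4=0
S(7/2) = -241/112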